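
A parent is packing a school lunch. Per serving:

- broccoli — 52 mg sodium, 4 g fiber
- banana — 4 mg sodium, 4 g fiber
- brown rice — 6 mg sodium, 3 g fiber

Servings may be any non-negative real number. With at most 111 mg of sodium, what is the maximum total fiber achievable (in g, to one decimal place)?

Fiber per mg sodium: banana 1, brown rice 0.5, broccoli 0.07692.
With no serving limits, spend the whole sodium allowance on banana: 111 mg / 4 mg × 4 g = 111.0 g.

111.0 g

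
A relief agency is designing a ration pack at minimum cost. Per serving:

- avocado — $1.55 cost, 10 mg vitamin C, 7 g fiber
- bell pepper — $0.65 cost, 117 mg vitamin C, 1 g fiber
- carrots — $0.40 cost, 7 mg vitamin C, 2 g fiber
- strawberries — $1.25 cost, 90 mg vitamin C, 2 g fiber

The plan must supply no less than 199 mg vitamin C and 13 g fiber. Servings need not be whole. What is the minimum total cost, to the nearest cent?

This is a tiny linear program; its minimum lies at a vertex of the feasible set. List the vertices and price them.
avocado only: max(199/10, 13/7) = 19.9 servings → $30.84.
bell pepper only: max(199/117, 13/1) = 13 servings → $8.45.
carrots only: max(199/7, 13/2) = 28.43 servings → $11.37.
strawberries only: max(199/90, 13/2) = 6.5 servings → $8.12.
avocado + bell pepper with both tight: 1.634 servings and 1.561 servings → $3.55.
avocado + carrots: the both-tight solution has a negative serving — not a feasible corner.
avocado + strawberries with both tight: 1.266 servings and 2.07 servings → $4.55.
bell pepper + carrots with both tight: 1.352 servings and 5.824 servings → $3.21.
bell pepper + strawberries with both targets exact would need a negative amount; discard.
carrots + strawberries with both tight: 4.651 servings and 1.849 servings → $4.17.
Cheapest feasible corner: $3.21.

$3.21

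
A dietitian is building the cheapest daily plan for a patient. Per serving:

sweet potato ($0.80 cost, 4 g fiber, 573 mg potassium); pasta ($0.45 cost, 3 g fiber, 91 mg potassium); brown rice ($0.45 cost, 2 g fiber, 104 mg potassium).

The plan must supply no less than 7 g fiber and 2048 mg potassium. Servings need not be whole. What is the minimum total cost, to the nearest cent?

$2.86

Check every corner: each single food scaled to meet both minima, and each pair solved so both constraints bind.
sweet potato only: max(7/4, 2048/573) = 3.574 servings → $2.86.
pasta only: max(7/3, 2048/91) = 22.51 servings → $10.13.
brown rice only: max(7/2, 2048/104) = 19.69 servings → $8.86.
sweet potato + pasta: the both-tight solution has a negative serving — not a feasible corner.
sweet potato + brown rice: intersection lies outside the first quadrant.
pasta + brown rice with both targets exact would need a negative amount; discard.
Cheapest feasible corner: $2.86.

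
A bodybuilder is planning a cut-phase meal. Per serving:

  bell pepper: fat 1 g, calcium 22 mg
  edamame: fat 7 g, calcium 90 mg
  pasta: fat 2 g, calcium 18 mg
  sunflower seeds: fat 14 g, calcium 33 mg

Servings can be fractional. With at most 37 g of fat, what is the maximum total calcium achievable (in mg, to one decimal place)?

Calcium per g fat: bell pepper 22, edamame 12.86, pasta 9, sunflower seeds 2.357.
With no serving limits, spend the whole fat allowance on bell pepper: 37 g / 1 g × 22 mg = 814.0 mg.

814.0 mg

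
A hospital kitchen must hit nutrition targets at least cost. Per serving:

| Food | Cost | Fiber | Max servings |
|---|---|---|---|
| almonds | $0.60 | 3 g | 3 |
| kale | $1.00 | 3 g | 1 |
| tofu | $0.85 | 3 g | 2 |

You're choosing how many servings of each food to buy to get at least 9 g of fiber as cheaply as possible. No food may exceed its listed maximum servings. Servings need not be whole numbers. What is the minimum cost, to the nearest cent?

$1.80

Cost per g of fiber: almonds $0.2000, tofu $0.2833, kale $0.3333.
Take 3 servings of almonds: +9.0 g fiber for $1.80 (total $1.80, still need 0.0 g).
Greedy by cheapest-per-g is optimal for a single linear constraint, so the minimum cost is $1.80.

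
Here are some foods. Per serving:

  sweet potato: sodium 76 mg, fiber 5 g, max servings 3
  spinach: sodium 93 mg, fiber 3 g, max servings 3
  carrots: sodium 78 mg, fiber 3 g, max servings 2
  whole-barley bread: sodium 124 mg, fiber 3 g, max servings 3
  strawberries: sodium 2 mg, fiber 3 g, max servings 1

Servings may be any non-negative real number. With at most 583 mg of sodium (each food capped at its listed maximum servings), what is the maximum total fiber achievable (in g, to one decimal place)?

30.4 g

Fiber per mg sodium: strawberries 1.5, sweet potato 0.06579, carrots 0.03846, spinach 0.03226, whole-barley bread 0.02419.
Take 1 serving of strawberries: uses 2 mg sodium, +3.0 g fiber (running total 3.0 g).
Take 3 servings of sweet potato: uses 228 mg sodium, +15.0 g fiber (running total 18.0 g).
Take 2 servings of carrots: uses 156 mg sodium, +6.0 g fiber (running total 24.0 g).
Take 2.118 servings of spinach: uses 197 mg sodium, +6.4 g fiber (running total 30.4 g).
Greedy by best ratio exhausts the sodium allowance optimally: 30.4 g.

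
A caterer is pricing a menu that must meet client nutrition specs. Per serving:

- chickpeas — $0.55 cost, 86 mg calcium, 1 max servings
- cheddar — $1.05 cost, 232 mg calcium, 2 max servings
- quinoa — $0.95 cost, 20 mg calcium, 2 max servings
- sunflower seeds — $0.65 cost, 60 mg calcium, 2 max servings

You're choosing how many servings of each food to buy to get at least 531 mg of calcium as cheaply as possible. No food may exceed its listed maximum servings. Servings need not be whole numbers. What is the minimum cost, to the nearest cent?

Cost per mg of calcium: cheddar $0.0045, chickpeas $0.0064, sunflower seeds $0.0108, quinoa $0.0475.
Take 2 servings of cheddar: +464.0 mg calcium for $2.10 (total $2.10, still need 67.0 mg).
Take 0.7791 servings of chickpeas: +67.0 mg calcium for $0.43 (total $2.53, still need 0.0 mg).
Greedy by cheapest-per-mg is optimal for a single linear constraint, so the minimum cost is $2.53.

$2.53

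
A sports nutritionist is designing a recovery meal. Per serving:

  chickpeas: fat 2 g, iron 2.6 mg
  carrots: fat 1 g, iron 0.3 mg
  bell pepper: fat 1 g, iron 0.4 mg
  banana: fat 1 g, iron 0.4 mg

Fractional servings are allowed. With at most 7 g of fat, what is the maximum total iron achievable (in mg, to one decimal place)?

9.1 mg

Iron per g fat: chickpeas 1.3, bell pepper 0.4, banana 0.4, carrots 0.3.
With no serving limits, spend the whole fat allowance on chickpeas: 7 g / 2 g × 2.6 mg = 9.1 mg.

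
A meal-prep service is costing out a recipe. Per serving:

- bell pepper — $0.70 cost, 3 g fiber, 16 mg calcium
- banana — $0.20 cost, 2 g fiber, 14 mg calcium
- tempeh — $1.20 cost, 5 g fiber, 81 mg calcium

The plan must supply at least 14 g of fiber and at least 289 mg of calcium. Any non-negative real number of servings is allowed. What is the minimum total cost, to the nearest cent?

$4.13

Check every corner: each single food scaled to meet both minima, and each pair solved so both constraints bind.
bell pepper only: max(14/3, 289/16) = 18.06 servings → $12.64.
banana only: max(14/2, 289/14) = 20.64 servings → $4.13.
tempeh only: max(14/5, 289/81) = 3.568 servings → $4.28.
bell pepper + banana: the both-tight solution has a negative serving — not a feasible corner.
bell pepper + tempeh: intersection lies outside the first quadrant.
banana + tempeh with both targets exact would need a negative amount; discard.
So the least-cost plan costs $4.13.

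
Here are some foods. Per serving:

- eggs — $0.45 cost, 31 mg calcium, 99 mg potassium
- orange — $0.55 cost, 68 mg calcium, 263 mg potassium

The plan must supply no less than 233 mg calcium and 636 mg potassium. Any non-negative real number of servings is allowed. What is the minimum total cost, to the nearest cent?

$1.88

eggs only: max(233/31, 636/99) = 7.516 servings → $3.38.
orange only: max(233/68, 636/263) = 3.426 servings → $1.88.
eggs + orange: the both-tight solution has a negative serving — not a feasible corner.
So the least-cost plan costs $1.88.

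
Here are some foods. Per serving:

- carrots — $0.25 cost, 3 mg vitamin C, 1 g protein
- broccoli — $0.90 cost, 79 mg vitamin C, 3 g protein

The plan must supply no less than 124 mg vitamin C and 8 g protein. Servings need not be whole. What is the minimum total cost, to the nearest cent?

Check every corner: each single food scaled to meet both minima, and each pair solved so both constraints bind.
carrots only: max(124/3, 8/1) = 41.33 servings → $10.33.
broccoli only: max(124/79, 8/3) = 2.667 servings → $2.40.
carrots + broccoli with both tight: 3.714 servings and 1.429 servings → $2.21.
The minimum over all feasible corners is $2.21.

$2.21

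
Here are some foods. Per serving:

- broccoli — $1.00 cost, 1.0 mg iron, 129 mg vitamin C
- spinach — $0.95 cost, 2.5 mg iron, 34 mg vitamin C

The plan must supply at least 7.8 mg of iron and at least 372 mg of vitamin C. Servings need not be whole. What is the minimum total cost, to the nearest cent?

$4.39

Minimising a linear cost over {iron ≥ 7.8, vitamin C ≥ 372, servings ≥ 0} — the optimum is at a vertex, using one or two foods.
broccoli only: max(7.8/1.0, 372/129) = 7.8 servings → $7.80.
spinach only: max(7.8/2.5, 372/34) = 10.94 servings → $10.39.
broccoli + spinach with both tight: 2.304 servings and 2.198 servings → $4.39.
So the least-cost plan costs $4.39.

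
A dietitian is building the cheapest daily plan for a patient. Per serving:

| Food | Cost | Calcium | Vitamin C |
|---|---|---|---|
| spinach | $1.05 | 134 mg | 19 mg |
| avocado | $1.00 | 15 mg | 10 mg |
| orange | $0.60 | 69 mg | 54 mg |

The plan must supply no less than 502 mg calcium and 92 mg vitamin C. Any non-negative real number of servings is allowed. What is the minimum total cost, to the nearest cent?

For a min-cost LP with two ≥-constraints, a basic feasible solution has at most two positive variables.
spinach only: max(502/134, 92/19) = 4.842 servings → $5.08.
avocado only: max(502/15, 92/10) = 33.47 servings → $33.47.
orange only: max(502/69, 92/54) = 7.275 servings → $4.37.
spinach + avocado with both tight: 3.45 servings and 2.645 servings → $6.27.
spinach + orange with both tight: 3.504 servings and 0.4709 servings → $3.96.
avocado + orange with both targets exact would need a negative amount; discard.
So the least-cost plan costs $3.96.

$3.96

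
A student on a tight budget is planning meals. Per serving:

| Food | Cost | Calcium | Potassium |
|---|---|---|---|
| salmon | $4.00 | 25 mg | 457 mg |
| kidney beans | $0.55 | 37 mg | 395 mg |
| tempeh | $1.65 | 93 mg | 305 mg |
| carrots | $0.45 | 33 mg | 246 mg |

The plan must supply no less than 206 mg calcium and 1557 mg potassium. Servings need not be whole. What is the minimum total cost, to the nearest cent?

Two binding constraints pin down two serving amounts, so the optimal mix uses at most two foods. The candidates are each food alone (scaled to the tighter of calcium/potassium) and each pair with both constraints tight.
salmon only: max(206/25, 1557/457) = 8.24 servings → $32.96.
kidney beans only: max(206/37, 1557/395) = 5.568 servings → $3.06.
tempeh only: max(206/93, 1557/305) = 5.105 servings → $8.42.
carrots only: max(206/33, 1557/246) = 6.329 servings → $2.85.
salmon + kidney beans: the both-tight solution has a negative serving — not a feasible corner.
salmon + tempeh with both tight: 2.35 servings and 1.583 servings → $12.01.
salmon + carrots with both tight: 0.07894 servings and 6.183 servings → $3.10.
kidney beans + tempeh with both tight: 3.221 servings and 0.9336 servings → $3.31.
kidney beans + carrots with both tight: 0.1793 servings and 6.041 servings → $2.82.
tempeh + carrots: the both-tight solution has a negative serving — not a feasible corner.
Cheapest feasible corner: $2.82.

$2.82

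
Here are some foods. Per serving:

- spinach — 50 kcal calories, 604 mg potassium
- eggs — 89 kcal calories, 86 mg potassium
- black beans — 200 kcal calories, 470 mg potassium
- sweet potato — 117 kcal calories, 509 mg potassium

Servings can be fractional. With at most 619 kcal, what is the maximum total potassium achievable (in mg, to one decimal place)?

Potassium per kcal: spinach 12.08, sweet potato 4.35, black beans 2.35, eggs 0.9663.
With no serving limits, spend the whole calories allowance on spinach: 619 kcal / 50 kcal × 604 mg = 7477.5 mg.

7477.5 mg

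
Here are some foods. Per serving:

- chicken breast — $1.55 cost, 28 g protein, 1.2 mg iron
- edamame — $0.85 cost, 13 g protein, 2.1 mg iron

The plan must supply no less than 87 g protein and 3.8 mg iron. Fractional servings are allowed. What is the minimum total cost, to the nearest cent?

At the optimum either one food covers both requirements or two foods hit both targets exactly; no other combination can be cheaper.
chicken breast only: max(87/28, 3.8/1.2) = 3.167 servings → $4.91.
edamame only: max(87/13, 3.8/2.1) = 6.692 servings → $5.69.
chicken breast + edamame with both tight: 3.086 servings and 0.0463 servings → $4.82.
So the least-cost plan costs $4.82.

$4.82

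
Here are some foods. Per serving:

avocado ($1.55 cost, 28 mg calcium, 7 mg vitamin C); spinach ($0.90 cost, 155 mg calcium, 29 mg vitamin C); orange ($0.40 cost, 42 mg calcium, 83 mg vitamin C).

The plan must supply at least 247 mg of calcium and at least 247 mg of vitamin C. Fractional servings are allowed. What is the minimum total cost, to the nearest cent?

Two binding constraints pin down two serving amounts, so the optimal mix uses at most two foods. The candidates are each food alone (scaled to the tighter of calcium/vitamin C) and each pair with both constraints tight.
avocado only: max(247/28, 247/7) = 35.29 servings → $54.69.
spinach only: max(247/155, 247/29) = 8.517 servings → $7.67.
orange only: max(247/42, 247/83) = 5.881 servings → $2.35.
avocado + spinach: intersection lies outside the first quadrant.
avocado + orange with both tight: 4.989 servings and 2.555 servings → $8.75.
spinach + orange with both tight: 0.8695 servings and 2.672 servings → $1.85.
Cheapest feasible corner: $1.85.

$1.85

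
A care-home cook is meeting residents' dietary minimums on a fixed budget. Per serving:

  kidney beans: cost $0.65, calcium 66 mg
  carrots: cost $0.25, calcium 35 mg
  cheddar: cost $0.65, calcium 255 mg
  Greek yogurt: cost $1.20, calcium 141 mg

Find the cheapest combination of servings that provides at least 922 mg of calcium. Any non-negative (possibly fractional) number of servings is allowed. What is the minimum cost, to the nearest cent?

Cost per mg of calcium: cheddar $0.0025, carrots $0.0071, Greek yogurt $0.0085, kidney beans $0.0098.
With no serving limits, use only cheddar: 922 mg / 255 mg = 3.616 servings × $0.65 = $2.35.

$2.35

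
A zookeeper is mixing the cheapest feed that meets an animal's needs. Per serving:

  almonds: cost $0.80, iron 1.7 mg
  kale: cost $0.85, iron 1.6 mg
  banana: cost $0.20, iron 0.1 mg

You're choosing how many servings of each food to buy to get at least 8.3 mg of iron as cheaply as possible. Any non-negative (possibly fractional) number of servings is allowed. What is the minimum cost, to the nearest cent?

Cost per mg of iron: almonds $0.4706, kale $0.5312, banana $2.0000.
With no serving limits, use only almonds: 8.3 mg / 1.7 mg = 4.882 servings × $0.80 = $3.91.

$3.91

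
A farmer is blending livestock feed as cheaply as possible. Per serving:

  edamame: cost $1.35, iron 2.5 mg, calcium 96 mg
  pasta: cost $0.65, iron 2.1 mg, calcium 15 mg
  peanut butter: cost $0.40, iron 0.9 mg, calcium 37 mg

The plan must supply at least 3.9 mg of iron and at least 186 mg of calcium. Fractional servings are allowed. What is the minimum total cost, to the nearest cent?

$2.01

The cheapest plan sits at a corner of the feasible region — with two constraints it uses at most two foods.
edamame only: max(3.9/2.5, 186/96) = 1.938 servings → $2.62.
pasta only: max(3.9/2.1, 186/15) = 12.4 servings → $8.06.
peanut butter only: max(3.9/0.9, 186/37) = 5.027 servings → $2.01.
edamame + pasta: the both-tight solution has a negative serving — not a feasible corner.
edamame + peanut butter: the both-tight solution has a negative serving — not a feasible corner.
pasta + peanut butter with both targets exact would need a negative amount; discard.
Cheapest feasible corner: $2.01.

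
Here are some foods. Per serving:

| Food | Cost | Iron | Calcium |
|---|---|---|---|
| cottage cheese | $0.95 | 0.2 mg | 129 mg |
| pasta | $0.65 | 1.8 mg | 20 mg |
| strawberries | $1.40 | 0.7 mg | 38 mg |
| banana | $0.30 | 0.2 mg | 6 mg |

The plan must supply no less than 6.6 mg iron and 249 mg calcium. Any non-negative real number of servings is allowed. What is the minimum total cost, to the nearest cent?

The cheapest plan sits at a corner of the feasible region — with two constraints it uses at most two foods.
cottage cheese only: max(6.6/0.2, 249/129) = 33 servings → $31.35.
pasta only: max(6.6/1.8, 249/20) = 12.45 servings → $8.09.
strawberries only: max(6.6/0.7, 249/38) = 9.429 servings → $13.20.
banana only: max(6.6/0.2, 249/6) = 41.5 servings → $12.45.
cottage cheese + pasta with both tight: 1.386 servings and 3.513 servings → $3.60.
cottage cheese + strawberries with both targets exact would need a negative amount; discard.
cottage cheese + banana with both tight: 0.4146 servings and 32.59 servings → $10.17.
pasta + strawberries with both tight: 1.406 servings and 5.812 servings → $9.05.
pasta + banana with both targets exact would need a negative amount; discard.
strawberries + banana with both tight: 3 servings and 22.5 servings → $10.95.
The minimum over all feasible corners is $3.60.

$3.60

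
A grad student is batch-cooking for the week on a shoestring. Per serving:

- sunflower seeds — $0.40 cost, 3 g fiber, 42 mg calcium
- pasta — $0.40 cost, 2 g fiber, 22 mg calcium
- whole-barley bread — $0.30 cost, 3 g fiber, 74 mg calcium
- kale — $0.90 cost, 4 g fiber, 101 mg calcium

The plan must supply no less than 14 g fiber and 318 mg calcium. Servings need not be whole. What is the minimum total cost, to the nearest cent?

Minimising a linear cost over {fiber ≥ 14, calcium ≥ 318, servings ≥ 0} — the optimum is at a vertex, using one or two foods.
sunflower seeds only: max(14/3, 318/42) = 7.571 servings → $3.03.
pasta only: max(14/2, 318/22) = 14.45 servings → $5.78.
whole-barley bread only: max(14/3, 318/74) = 4.667 servings → $1.40.
kale only: max(14/4, 318/101) = 3.5 servings → $3.15.
sunflower seeds + pasta: intersection lies outside the first quadrant.
sunflower seeds + whole-barley bread with both tight: 0.8542 servings and 3.812 servings → $1.49.
sunflower seeds + kale with both tight: 1.052 servings and 2.711 servings → $2.86.
pasta + whole-barley bread with both tight: 1 serving and 4 servings → $1.60.
pasta + kale with both tight: 1.246 servings and 2.877 servings → $3.09.
whole-barley bread + kale: the both-tight solution has a negative serving — not a feasible corner.
Cheapest feasible corner: $1.40.

$1.40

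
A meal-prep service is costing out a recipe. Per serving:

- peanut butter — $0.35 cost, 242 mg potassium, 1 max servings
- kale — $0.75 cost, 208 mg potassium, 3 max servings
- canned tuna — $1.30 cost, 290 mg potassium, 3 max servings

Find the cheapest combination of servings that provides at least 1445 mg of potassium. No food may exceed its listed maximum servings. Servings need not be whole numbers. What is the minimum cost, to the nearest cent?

$5.20

Cost per mg of potassium: peanut butter $0.0014, kale $0.0036, canned tuna $0.0045.
Take 1 serving of peanut butter: +242.0 mg potassium for $0.35 (total $0.35, still need 1203.0 mg).
Take 3 servings of kale: +624.0 mg potassium for $2.25 (total $2.60, still need 579.0 mg).
Take 1.997 servings of canned tuna: +579.0 mg potassium for $2.60 (total $5.20, still need 0.0 mg).
Filling from the cheapest source first is optimal under one linear minimum: $5.20.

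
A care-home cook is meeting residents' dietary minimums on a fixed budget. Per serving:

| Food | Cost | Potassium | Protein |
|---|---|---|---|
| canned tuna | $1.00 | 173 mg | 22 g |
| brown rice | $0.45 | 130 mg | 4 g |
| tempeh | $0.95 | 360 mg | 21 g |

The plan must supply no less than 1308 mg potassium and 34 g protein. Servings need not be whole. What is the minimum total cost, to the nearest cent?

For a min-cost LP with two ≥-constraints, a basic feasible solution has at most two positive variables.
canned tuna only: max(1308/173, 34/22) = 7.561 servings → $7.56.
brown rice only: max(1308/130, 34/4) = 10.06 servings → $4.53.
tempeh only: max(1308/360, 34/21) = 3.633 servings → $3.45.
canned tuna + brown rice with both targets exact would need a negative amount; discard.
canned tuna + tempeh: intersection lies outside the first quadrant.
brown rice + tempeh with both targets exact would need a negative amount; discard.
Cheapest feasible corner: $3.45.

$3.45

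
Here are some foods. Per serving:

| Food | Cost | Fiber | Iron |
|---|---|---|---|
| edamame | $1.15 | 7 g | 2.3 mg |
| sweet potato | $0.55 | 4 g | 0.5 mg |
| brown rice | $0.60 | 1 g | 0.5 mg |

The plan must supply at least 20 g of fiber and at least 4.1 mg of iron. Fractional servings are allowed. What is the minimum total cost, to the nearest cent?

$2.96

Check every corner: each single food scaled to meet both minima, and each pair solved so both constraints bind.
edamame only: max(20/7, 4.1/2.3) = 2.857 servings → $3.29.
sweet potato only: max(20/4, 4.1/0.5) = 8.2 servings → $4.51.
brown rice only: max(20/1, 4.1/0.5) = 20 servings → $12.00.
edamame + sweet potato with both tight: 1.123 servings and 3.035 servings → $2.96.
edamame + brown rice: intersection lies outside the first quadrant.
sweet potato + brown rice with both tight: 3.933 servings and 4.267 servings → $4.72.
So the least-cost plan costs $2.96.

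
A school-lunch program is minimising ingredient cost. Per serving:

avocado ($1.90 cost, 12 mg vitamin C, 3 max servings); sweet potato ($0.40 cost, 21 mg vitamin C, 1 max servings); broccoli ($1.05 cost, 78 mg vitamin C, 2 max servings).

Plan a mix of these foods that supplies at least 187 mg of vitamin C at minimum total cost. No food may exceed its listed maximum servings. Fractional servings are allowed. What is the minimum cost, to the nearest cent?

$4.08

Cost per mg of vitamin C: broccoli $0.0135, sweet potato $0.0190, avocado $0.1583.
Take 2 servings of broccoli: +156.0 mg vitamin C for $2.10 (total $2.10, still need 31.0 mg).
Take 1 serving of sweet potato: +21.0 mg vitamin C for $0.40 (total $2.50, still need 10.0 mg).
Take 0.8333 servings of avocado: +10.0 mg vitamin C for $1.58 (total $4.08, still need 0.0 mg).
Filling from the cheapest source first is optimal under one linear minimum: $4.08.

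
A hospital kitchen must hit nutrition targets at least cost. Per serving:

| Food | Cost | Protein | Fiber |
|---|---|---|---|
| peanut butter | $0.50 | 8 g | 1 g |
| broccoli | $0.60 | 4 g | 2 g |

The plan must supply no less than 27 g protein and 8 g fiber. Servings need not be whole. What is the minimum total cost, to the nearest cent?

For a min-cost LP with two ≥-constraints, a basic feasible solution has at most two positive variables.
peanut butter only: max(27/8, 8/1) = 8 servings → $4.00.
broccoli only: max(27/4, 8/2) = 6.75 servings → $4.05.
peanut butter + broccoli with both tight: 1.833 servings and 3.083 servings → $2.77.
So the least-cost plan costs $2.77.

$2.77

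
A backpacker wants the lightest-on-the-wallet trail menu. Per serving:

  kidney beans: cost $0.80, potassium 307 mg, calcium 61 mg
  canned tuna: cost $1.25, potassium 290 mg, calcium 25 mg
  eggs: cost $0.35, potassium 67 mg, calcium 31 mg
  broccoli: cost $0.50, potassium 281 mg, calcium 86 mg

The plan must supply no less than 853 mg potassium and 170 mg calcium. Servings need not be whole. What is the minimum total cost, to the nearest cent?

$1.52

A basic optimal solution has at most two foods positive. Try each food alone and each pair with both targets met exactly.
kidney beans only: max(853/307, 170/61) = 2.787 servings → $2.23.
canned tuna only: max(853/290, 170/25) = 6.8 servings → $8.50.
eggs only: max(853/67, 170/31) = 12.73 servings → $4.46.
broccoli only: max(853/281, 170/86) = 3.036 servings → $1.52.
kidney beans + canned tuna: intersection lies outside the first quadrant.
kidney beans + eggs with both tight: 2.772 servings and 0.02891 servings → $2.23.
kidney beans + broccoli with both tight: 2.763 servings and 0.01695 servings → $2.22.
canned tuna + eggs with both tight: 2.058 servings and 3.824 servings → $3.91.
canned tuna + broccoli with both tight: 1.428 servings and 1.562 servings → $2.57.
eggs + broccoli: intersection lies outside the first quadrant.
The minimum over all feasible corners is $1.52.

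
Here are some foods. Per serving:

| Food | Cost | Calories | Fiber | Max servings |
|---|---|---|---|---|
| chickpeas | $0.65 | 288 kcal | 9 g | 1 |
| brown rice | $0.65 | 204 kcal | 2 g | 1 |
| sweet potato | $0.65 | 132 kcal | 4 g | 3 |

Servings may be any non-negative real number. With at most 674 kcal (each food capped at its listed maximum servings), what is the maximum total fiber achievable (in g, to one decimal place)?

20.7 g

Fiber per kcal: chickpeas 0.03125, sweet potato 0.0303, brown rice 0.009804.
Take 1 serving of chickpeas: uses 288 kcal, +9.0 g fiber (running total 9.0 g).
Take 2.924 servings of sweet potato: uses 386 kcal, +11.7 g fiber (running total 20.7 g).
Filling greedily by fiber-per-kcal is optimal for one linear limit, giving 20.7 g.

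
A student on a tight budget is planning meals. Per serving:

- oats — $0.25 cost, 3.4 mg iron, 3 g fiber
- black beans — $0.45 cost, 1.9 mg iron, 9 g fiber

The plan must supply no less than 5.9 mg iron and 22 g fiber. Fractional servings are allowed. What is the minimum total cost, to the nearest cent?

$1.15

oats only: max(5.9/3.4, 22/3) = 7.333 servings → $1.83.
black beans only: max(5.9/1.9, 22/9) = 3.105 servings → $1.40.
oats + black beans with both tight: 0.4538 servings and 2.293 servings → $1.15.
Cheapest feasible corner: $1.15.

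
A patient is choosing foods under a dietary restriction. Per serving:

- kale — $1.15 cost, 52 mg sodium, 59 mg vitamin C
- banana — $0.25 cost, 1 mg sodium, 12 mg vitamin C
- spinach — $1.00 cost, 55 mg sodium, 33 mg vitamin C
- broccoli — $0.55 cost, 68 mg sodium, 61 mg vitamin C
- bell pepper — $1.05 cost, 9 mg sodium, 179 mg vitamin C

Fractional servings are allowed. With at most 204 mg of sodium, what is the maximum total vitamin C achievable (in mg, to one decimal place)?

Vitamin C per mg sodium: bell pepper 19.89, banana 12, kale 1.135, broccoli 0.8971, spinach 0.6.
With no serving limits, spend the whole sodium allowance on bell pepper: 204 mg / 9 mg × 179 mg = 4057.3 mg.

4057.3 mg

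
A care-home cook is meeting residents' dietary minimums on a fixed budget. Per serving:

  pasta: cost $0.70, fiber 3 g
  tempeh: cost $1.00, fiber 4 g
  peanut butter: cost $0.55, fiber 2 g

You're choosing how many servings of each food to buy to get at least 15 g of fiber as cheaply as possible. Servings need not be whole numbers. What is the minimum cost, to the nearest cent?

$3.50

Cost per g of fiber: pasta $0.2333, tempeh $0.2500, peanut butter $0.2750.
With no serving limits, use only pasta: 15 g / 3 g = 5 servings × $0.70 = $3.50.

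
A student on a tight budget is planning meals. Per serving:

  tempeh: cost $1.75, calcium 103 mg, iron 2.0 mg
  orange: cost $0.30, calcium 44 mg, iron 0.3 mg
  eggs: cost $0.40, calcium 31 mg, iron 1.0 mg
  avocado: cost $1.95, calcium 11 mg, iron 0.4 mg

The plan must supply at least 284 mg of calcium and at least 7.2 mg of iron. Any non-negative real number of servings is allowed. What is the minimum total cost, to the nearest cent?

tempeh only: max(284/103, 7.2/2.0) = 3.6 servings → $6.30.
orange only: max(284/44, 7.2/0.3) = 24 servings → $7.20.
eggs only: max(284/31, 7.2/1.0) = 9.161 servings → $3.66.
avocado only: max(284/11, 7.2/0.4) = 25.82 servings → $50.35.
tempeh + orange: the both-tight solution has a negative serving — not a feasible corner.
tempeh + eggs with both tight: 1.483 servings and 4.234 servings → $4.29.
tempeh + avocado with both tight: 1.792 servings and 9.042 servings → $20.77.
orange + eggs with both tight: 1.752 servings and 6.674 servings → $3.20.
orange + avocado with both tight: 2.406 servings and 16.2 servings → $32.30.
eggs + avocado with both targets exact would need a negative amount; discard.
The minimum over all feasible corners is $3.20.

$3.20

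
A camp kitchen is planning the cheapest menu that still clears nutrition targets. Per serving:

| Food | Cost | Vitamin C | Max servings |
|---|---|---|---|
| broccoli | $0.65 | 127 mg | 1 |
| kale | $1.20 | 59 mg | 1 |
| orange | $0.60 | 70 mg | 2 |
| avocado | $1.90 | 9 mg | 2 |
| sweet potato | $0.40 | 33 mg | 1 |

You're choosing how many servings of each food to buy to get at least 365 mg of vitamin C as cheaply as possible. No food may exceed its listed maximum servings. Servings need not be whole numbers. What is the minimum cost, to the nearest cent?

$4.72

Cost per mg of vitamin C: broccoli $0.0051, orange $0.0086, sweet potato $0.0121, kale $0.0203, avocado $0.2111.
Take 1 serving of broccoli: +127.0 mg vitamin C for $0.65 (total $0.65, still need 238.0 mg).
Take 2 servings of orange: +140.0 mg vitamin C for $1.20 (total $1.85, still need 98.0 mg).
Take 1 serving of sweet potato: +33.0 mg vitamin C for $0.40 (total $2.25, still need 65.0 mg).
Take 1 serving of kale: +59.0 mg vitamin C for $1.20 (total $3.45, still need 6.0 mg).
Take 0.6667 servings of avocado: +6.0 mg vitamin C for $1.27 (total $4.72, still need 0.0 mg).
Greedy by cheapest-per-mg is optimal for a single linear constraint, so the minimum cost is $4.72.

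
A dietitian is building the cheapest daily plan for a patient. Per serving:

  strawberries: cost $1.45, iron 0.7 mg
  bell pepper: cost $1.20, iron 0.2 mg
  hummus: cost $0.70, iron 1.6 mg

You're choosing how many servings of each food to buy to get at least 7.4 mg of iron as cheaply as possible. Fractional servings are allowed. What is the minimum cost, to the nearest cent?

Cost per mg of iron: hummus $0.4375, strawberries $2.0714, bell pepper $6.0000.
With no serving limits, use only hummus: 7.4 mg / 1.6 mg = 4.625 servings × $0.70 = $3.24.

$3.24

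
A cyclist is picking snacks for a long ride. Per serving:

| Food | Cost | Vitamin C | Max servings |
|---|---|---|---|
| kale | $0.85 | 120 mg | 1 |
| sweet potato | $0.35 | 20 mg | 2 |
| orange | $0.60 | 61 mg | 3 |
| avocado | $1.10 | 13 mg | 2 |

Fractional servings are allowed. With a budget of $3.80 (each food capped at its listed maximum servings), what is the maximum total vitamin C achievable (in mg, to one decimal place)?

348.3 mg

Vitamin C per dollar: kale 141.2, orange 101.7, sweet potato 57.14, avocado 11.82.
Take 1 serving of kale: spends $0.85, +120.0 mg vitamin C (running total 120.0 mg).
Take 3 servings of orange: spends $1.80, +183.0 mg vitamin C (running total 303.0 mg).
Take 2 servings of sweet potato: spends $0.70, +40.0 mg vitamin C (running total 343.0 mg).
Take 0.4091 servings of avocado: spends $0.45, +5.3 mg vitamin C (running total 348.3 mg).
Filling greedily by vitamin C-per-dollar is optimal for one linear limit, giving 348.3 mg.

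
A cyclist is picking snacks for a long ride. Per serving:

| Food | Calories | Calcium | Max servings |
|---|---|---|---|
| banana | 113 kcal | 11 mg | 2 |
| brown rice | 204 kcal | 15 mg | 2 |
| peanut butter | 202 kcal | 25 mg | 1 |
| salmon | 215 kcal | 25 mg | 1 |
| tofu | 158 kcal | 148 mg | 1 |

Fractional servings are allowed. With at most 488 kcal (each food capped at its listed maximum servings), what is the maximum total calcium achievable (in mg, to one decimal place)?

Calcium per kcal: tofu 0.9367, peanut butter 0.1238, salmon 0.1163, banana 0.09735, brown rice 0.07353.
Take 1 serving of tofu: uses 158 kcal, +148.0 mg calcium (running total 148.0 mg).
Take 1 serving of peanut butter: uses 202 kcal, +25.0 mg calcium (running total 173.0 mg).
Take 0.5953 servings of salmon: uses 128 kcal, +14.9 mg calcium (running total 187.9 mg).
Filling greedily by calcium-per-kcal is optimal for one linear limit, giving 187.9 mg.

187.9 mg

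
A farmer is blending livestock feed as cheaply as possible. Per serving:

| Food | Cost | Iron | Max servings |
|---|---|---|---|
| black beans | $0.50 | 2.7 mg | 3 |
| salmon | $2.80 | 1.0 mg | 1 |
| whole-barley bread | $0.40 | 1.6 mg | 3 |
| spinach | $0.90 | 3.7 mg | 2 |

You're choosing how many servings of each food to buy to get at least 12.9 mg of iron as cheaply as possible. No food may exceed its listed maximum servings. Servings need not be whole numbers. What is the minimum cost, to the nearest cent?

$2.67

Cost per mg of iron: black beans $0.1852, spinach $0.2432, whole-barley bread $0.2500, salmon $2.8000.
Take 3 servings of black beans: +8.1 mg iron for $1.50 (total $1.50, still need 4.8 mg).
Take 1.297 servings of spinach: +4.8 mg iron for $1.17 (total $2.67, still need 0.0 mg).
Greedy by cheapest-per-mg is optimal for a single linear constraint, so the minimum cost is $2.67.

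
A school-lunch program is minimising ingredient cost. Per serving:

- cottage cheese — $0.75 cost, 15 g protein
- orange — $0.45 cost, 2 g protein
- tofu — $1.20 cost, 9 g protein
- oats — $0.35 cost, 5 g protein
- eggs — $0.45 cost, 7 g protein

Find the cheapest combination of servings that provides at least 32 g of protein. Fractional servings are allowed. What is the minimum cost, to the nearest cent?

Cost per g of protein: cottage cheese $0.0500, eggs $0.0643, oats $0.0700, tofu $0.1333, orange $0.2250.
With no serving limits, use only cottage cheese: 32 g / 15 g = 2.133 servings × $0.75 = $1.60.

$1.60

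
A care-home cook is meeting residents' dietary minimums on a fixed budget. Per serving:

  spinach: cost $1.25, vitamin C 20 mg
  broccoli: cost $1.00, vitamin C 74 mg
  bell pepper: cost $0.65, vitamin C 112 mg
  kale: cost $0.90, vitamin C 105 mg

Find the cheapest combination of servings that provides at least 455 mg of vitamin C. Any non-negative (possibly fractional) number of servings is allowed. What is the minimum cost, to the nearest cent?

$2.64

Cost per mg of vitamin C: bell pepper $0.0058, kale $0.0086, broccoli $0.0135, spinach $0.0625.
With no serving limits, use only bell pepper: 455 mg / 112 mg = 4.062 servings × $0.65 = $2.64.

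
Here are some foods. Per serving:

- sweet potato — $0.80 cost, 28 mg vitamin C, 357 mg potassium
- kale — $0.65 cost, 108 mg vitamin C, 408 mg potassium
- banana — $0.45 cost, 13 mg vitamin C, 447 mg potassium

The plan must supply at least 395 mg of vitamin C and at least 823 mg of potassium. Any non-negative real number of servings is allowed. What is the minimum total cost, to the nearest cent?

$2.38

For a min-cost LP with two ≥-constraints, a basic feasible solution has at most two positive variables.
sweet potato only: max(395/28, 823/357) = 14.11 servings → $11.29.
kale only: max(395/108, 823/408) = 3.657 servings → $2.38.
banana only: max(395/13, 823/447) = 30.38 servings → $13.67.
sweet potato + kale: the both-tight solution has a negative serving — not a feasible corner.
sweet potato + banana with both targets exact would need a negative amount; discard.
kale + banana: intersection lies outside the first quadrant.
The minimum over all feasible corners is $2.38.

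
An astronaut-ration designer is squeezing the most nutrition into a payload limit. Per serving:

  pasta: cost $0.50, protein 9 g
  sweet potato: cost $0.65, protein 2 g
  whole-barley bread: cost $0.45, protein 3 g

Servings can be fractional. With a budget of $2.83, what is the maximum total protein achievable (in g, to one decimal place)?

Protein per dollar: pasta 18, whole-barley bread 6.667, sweet potato 3.077.
With no serving limits, spend the whole cost allowance on pasta: $2.83 / $0.50 × 9 g = 50.9 g.

50.9 g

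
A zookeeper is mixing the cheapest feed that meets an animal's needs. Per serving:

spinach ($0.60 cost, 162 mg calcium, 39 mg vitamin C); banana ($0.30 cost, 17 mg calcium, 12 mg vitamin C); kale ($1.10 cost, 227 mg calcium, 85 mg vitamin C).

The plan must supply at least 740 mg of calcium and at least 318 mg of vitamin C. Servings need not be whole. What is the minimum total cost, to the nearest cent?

$4.12

Compare the cost at each extreme point of the feasible region.
spinach only: max(740/162, 318/39) = 8.154 servings → $4.89.
banana only: max(740/17, 318/12) = 43.53 servings → $13.06.
kale only: max(740/227, 318/85) = 3.741 servings → $4.12.
spinach + banana with both tight: 2.712 servings and 17.69 servings → $6.93.
spinach + kale: intersection lies outside the first quadrant.
banana + kale with both tight: 7.26 servings and 2.716 servings → $5.17.
So the least-cost plan costs $4.12.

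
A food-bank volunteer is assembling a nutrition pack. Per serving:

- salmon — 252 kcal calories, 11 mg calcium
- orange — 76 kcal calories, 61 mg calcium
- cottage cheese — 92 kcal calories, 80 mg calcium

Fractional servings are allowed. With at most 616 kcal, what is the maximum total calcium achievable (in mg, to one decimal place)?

Calcium per kcal: cottage cheese 0.8696, orange 0.8026, salmon 0.04365.
With no serving limits, spend the whole calories allowance on cottage cheese: 616 kcal / 92 kcal × 80 mg = 535.7 mg.

535.7 mg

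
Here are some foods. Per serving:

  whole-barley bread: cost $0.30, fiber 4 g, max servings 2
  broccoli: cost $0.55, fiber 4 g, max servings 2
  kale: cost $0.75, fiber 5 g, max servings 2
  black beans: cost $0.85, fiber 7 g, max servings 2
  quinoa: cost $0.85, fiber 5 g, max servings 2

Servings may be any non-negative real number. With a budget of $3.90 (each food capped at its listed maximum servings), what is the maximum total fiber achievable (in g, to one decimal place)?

Fiber per dollar: whole-barley bread 13.33, black beans 8.235, broccoli 7.273, kale 6.667, quinoa 5.882.
Take 2 servings of whole-barley bread: spends $0.60, +8.0 g fiber (running total 8.0 g).
Take 2 servings of black beans: spends $1.70, +14.0 g fiber (running total 22.0 g).
Take 2 servings of broccoli: spends $1.10, +8.0 g fiber (running total 30.0 g).
Take 0.6667 servings of kale: spends $0.50, +3.3 g fiber (running total 33.3 g).
Filling greedily by fiber-per-dollar is optimal for one linear limit, giving 33.3 g.

33.3 g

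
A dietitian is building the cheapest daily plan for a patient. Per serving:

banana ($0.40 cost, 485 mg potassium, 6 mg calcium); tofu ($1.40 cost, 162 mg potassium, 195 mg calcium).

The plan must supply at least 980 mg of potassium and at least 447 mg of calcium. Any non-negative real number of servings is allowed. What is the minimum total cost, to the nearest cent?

Minimising a linear cost over {potassium ≥ 980, calcium ≥ 447, servings ≥ 0} — the optimum is at a vertex, using one or two foods.
banana only: max(980/485, 447/6) = 74.5 servings → $29.80.
tofu only: max(980/162, 447/195) = 6.049 servings → $8.47.
banana + tofu with both tight: 1.268 servings and 2.253 servings → $3.66.
The minimum over all feasible corners is $3.66.

$3.66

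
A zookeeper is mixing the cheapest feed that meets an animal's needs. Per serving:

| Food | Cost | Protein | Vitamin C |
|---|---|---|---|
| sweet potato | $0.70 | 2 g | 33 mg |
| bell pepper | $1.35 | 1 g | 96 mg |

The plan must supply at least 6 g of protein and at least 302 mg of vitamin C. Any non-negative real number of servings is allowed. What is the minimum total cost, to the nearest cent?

This is a tiny linear program; its minimum lies at a vertex of the feasible set. List the vertices and price them.
sweet potato only: max(6/2, 302/33) = 9.152 servings → $6.41.
bell pepper only: max(6/1, 302/96) = 6 servings → $8.10.
sweet potato + bell pepper with both tight: 1.723 servings and 2.553 servings → $4.65.
Cheapest feasible corner: $4.65.

$4.65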